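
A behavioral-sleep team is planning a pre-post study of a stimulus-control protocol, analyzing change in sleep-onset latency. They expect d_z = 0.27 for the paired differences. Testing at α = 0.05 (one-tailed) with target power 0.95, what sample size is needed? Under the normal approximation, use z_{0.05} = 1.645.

For a paired (one-sample on differences) test: n = ((z_{α} + z_β) / d)².
z_{α} + z_β = 1.645 + 1.645 = 3.290.
n = (3.290 / 0.27)² = 12.185² = 148.48.
Round up.

n = 149 pairs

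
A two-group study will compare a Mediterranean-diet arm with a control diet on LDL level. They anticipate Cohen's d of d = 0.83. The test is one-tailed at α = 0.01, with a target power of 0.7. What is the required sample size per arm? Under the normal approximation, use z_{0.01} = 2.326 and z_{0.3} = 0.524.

For two independent groups with equal n: n = 2·((z_{α} + z_β) / d)².
z_{α} + z_β = 2.326 + 0.524 = 2.850.
n = 2 × (2.850 / 0.83)² = 2 × 3.434² = 2 × 11.79 = 23.6.
Round up to the next whole participant.

n = 24 per group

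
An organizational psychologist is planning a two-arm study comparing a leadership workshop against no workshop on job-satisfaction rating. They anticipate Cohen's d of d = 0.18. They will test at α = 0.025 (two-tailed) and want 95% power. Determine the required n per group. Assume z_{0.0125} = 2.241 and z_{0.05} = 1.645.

n = 933 per group

For two independent groups with equal n: n = 2·((z_{α/2} + z_β) / d)².
z_{α/2} + z_β = 2.241 + 1.645 = 3.886.
n = 2 × (3.886 / 0.18)² = 2 × 21.589² = 2 × 466.08 = 932.2.
Round up to the next whole participant.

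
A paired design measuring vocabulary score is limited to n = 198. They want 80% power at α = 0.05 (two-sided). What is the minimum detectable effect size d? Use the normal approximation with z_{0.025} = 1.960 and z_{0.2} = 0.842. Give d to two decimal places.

d_min ≈ 0.20

For a single sample (or paired design) of n = 198: d_min = (z_{α/2} + z_β)/√n.
z-sum = 1.960 + 0.842 = 2.802.
d_min = 2.802 / √198 = 2.802 / 14.071 = 0.199.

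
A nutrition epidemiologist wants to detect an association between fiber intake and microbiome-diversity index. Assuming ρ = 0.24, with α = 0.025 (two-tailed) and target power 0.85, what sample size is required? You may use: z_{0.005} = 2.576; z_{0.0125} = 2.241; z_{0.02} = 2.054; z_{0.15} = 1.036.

Fisher's z: C = ½·ln((1+r)/(1−r)) = ½·ln(1.6316) = 0.2448.
n = ((z_{α/2} + z_β)/C)² + 3.
(2.241 + 1.036) / 0.2448 = 3.277 / 0.2448 = 13.386.
n = 13.386² + 3 = 179.20 + 3 = 182.2.
Round up.

n = 183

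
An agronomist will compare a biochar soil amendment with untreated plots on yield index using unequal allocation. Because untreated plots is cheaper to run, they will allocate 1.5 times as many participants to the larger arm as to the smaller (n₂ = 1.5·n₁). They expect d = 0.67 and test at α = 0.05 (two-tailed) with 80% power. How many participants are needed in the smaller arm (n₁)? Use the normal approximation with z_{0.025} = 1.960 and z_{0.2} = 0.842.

With allocation ratio k = n₂/n₁ = 1.5, Var(x̄₁−x̄₂) = σ²(1/n₁ + 1/(k·n₁)) = σ²·(k+1)/(k·n₁).
So n₁ = (1 + 1/k)·((z_{α/2} + z_β)/d)² = 1.667 × (2.802/0.67)².
n₁ = 1.667 × 17.49 = 29.1.
Round up: n₁ = 30, giving n₂ = 1.5 × 30 = 45.

n₁ = 30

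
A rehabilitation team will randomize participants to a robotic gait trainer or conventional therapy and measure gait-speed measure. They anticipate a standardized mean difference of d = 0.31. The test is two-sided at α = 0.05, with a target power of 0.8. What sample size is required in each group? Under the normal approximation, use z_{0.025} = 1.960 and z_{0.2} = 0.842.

n = 164 per group

For two independent groups with equal n: n = 2·((z_{α/2} + z_β) / d)².
z_{α/2} + z_β = 1.960 + 0.842 = 2.802.
n = 2 × (2.802 / 0.31)² = 2 × 9.039² = 2 × 81.70 = 163.4.
Round up to the next whole participant.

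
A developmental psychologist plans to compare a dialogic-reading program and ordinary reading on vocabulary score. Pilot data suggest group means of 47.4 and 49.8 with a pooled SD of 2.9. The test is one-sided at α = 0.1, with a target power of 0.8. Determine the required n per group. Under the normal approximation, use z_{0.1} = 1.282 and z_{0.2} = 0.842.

Cohen's d = |M₁ − M₂| / SD_pooled = |47.4 − 49.8| / 2.9 = 2.4 / 2.9 = 0.828.
For two independent groups with equal n: n = 2·((z_{α} + z_β) / d)².
z_{α} + z_β = 1.282 + 0.842 = 2.124.
n = 2 × (2.124 / 0.828)² = 2 × 2.565² = 2 × 6.58 = 13.2.
Round up to the next whole participant.

n = 14 per group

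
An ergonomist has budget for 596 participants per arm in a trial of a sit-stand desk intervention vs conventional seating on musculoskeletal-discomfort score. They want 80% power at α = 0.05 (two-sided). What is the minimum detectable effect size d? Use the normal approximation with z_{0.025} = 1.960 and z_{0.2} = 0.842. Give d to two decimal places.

d_min ≈ 0.16

For two independent groups of n = 596 each: d_min = (z_{α/2} + z_β)·√(2/n).
z-sum = 1.960 + 0.842 = 2.802.
d_min = 2.802 × √(2/596) = 2.802 × 0.0579 = 0.162.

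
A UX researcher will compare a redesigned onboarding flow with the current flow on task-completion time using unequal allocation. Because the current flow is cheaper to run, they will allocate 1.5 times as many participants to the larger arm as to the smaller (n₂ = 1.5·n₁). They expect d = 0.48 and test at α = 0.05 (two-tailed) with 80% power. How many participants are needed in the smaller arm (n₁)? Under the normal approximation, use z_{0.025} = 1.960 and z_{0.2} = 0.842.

n₁ = 57

With allocation ratio k = n₂/n₁ = 1.5, Var(x̄₁−x̄₂) = σ²(1/n₁ + 1/(k·n₁)) = σ²·(k+1)/(k·n₁).
So n₁ = (1 + 1/k)·((z_{α/2} + z_β)/d)² = 1.667 × (2.802/0.48)².
n₁ = 1.667 × 34.08 = 56.8.
Round up: n₁ = 57, giving n₂ = ⌈1.5 × 57⌉ = ⌈85.5⌉ = 86.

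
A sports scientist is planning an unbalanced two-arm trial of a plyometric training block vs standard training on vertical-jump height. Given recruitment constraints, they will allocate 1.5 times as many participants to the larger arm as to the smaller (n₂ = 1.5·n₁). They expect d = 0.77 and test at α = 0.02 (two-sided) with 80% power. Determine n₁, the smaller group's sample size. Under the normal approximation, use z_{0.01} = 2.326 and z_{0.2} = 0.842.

n₁ = 29

With allocation ratio k = n₂/n₁ = 1.5, Var(x̄₁−x̄₂) = σ²(1/n₁ + 1/(k·n₁)) = σ²·(k+1)/(k·n₁).
So n₁ = (1 + 1/k)·((z_{α/2} + z_β)/d)² = 1.667 × (3.168/0.77)².
n₁ = 1.667 × 16.93 = 28.2.
Round up: n₁ = 29, giving n₂ = ⌈1.5 × 29⌉ = ⌈43.5⌉ = 44.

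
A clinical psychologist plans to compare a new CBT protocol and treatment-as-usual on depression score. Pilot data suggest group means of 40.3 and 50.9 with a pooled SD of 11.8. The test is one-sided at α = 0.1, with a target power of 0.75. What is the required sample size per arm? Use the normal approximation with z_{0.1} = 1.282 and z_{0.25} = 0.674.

n = 10 per group

Cohen's d = |M₁ − M₂| / SD_pooled = |40.3 − 50.9| / 11.8 = 10.6 / 11.8 = 0.898.
For two independent groups with equal n: n = 2·((z_{α} + z_β) / d)².
z_{α} + z_β = 1.282 + 0.674 = 1.956.
n = 2 × (1.956 / 0.898)² = 2 × 2.178² = 2 × 4.74 = 9.5.
Round up to the next whole participant.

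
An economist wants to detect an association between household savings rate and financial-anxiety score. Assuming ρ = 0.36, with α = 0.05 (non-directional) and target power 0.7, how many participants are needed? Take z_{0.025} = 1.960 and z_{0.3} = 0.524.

Fisher's z: C = ½·ln((1+r)/(1−r)) = ½·ln(2.1250) = 0.3769.
n = ((z_{α/2} + z_β)/C)² + 3.
(1.960 + 0.524) / 0.3769 = 2.484 / 0.3769 = 6.591.
n = 6.591² + 3 = 43.44 + 3 = 46.4.
Round up.

n = 47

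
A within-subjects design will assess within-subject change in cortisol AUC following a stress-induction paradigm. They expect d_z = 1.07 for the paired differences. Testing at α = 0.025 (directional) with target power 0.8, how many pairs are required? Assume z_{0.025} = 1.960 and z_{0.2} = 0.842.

For a paired (one-sample on differences) test: n = ((z_{α} + z_β) / d)².
z_{α} + z_β = 1.960 + 0.842 = 2.802.
n = (2.802 / 1.07)² = 2.619² = 6.86.
Round up.

n = 7 pairs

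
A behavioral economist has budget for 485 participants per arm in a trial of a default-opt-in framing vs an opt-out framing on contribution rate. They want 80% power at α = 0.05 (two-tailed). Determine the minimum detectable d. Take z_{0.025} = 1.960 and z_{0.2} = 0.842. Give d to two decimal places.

For two independent groups of n = 485 each: d_min = (z_{α/2} + z_β)·√(2/n).
z-sum = 1.960 + 0.842 = 2.802.
d_min = 2.802 × √(2/485) = 2.802 × 0.0642 = 0.180.

d_min ≈ 0.18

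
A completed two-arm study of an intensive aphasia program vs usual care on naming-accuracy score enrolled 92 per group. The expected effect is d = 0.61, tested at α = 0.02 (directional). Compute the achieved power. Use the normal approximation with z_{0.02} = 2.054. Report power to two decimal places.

power ≈ 0.98

For two equal groups, power = Φ(d·√(n/2) − z_{α}).
d·√(n/2) = 0.61 × √(92/2) = 0.61 × 6.782 = 4.137.
z_β = 4.137 − 2.054 = 2.083.
Power = Φ(2.083) = 0.981.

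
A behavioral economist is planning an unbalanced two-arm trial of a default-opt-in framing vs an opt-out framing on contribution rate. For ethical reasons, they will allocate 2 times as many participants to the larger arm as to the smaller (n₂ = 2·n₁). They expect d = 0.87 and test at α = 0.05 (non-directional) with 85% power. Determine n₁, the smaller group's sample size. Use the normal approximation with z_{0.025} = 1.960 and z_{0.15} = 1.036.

With allocation ratio k = n₂/n₁ = 2, Var(x̄₁−x̄₂) = σ²(1/n₁ + 1/(k·n₁)) = σ²·(k+1)/(k·n₁).
So n₁ = (1 + 1/k)·((z_{α/2} + z_β)/d)² = 1.500 × (2.996/0.87)².
n₁ = 1.500 × 11.86 = 17.8.
Round up: n₁ = 18, giving n₂ = 2 × 18 = 36.

n₁ = 18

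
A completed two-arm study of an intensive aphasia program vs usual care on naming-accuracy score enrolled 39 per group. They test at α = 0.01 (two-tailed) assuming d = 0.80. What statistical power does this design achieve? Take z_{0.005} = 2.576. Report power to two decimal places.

For two equal groups, power = Φ(d·√(n/2) − z_{α/2}).
d·√(n/2) = 0.80 × √(39/2) = 0.80 × 4.416 = 3.533.
z_β = 3.533 − 2.576 = 0.957.
Power = Φ(0.957) = 0.831.

power ≈ 0.83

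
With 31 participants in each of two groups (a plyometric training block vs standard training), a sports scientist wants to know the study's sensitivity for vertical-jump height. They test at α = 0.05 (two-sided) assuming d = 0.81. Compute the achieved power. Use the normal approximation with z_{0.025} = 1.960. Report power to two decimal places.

power ≈ 0.89

For two equal groups, power = Φ(d·√(n/2) − z_{α/2}).
d·√(n/2) = 0.81 × √(31/2) = 0.81 × 3.937 = 3.189.
z_β = 3.189 − 1.960 = 1.229.
Power = Φ(1.229) = 0.890.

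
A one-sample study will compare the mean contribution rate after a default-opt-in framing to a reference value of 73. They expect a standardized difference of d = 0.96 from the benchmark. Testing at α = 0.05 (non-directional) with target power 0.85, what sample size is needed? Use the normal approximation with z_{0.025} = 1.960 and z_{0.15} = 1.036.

n = 10

For a one-sample test: n = ((z_{α/2} + z_β) / d)².
z_{α/2} + z_β = 1.960 + 1.036 = 2.996.
n = (2.996 / 0.96)² = 3.121² = 9.74.
Round up.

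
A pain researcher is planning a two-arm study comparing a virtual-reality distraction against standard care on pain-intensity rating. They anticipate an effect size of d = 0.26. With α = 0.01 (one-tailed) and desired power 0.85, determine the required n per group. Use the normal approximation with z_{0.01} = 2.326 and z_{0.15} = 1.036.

For two independent groups with equal n: n = 2·((z_{α} + z_β) / d)².
z_{α} + z_β = 2.326 + 1.036 = 3.362.
n = 2 × (3.362 / 0.26)² = 2 × 12.931² = 2 × 167.20 = 334.4.
Round up to the next whole participant.

n = 335 per group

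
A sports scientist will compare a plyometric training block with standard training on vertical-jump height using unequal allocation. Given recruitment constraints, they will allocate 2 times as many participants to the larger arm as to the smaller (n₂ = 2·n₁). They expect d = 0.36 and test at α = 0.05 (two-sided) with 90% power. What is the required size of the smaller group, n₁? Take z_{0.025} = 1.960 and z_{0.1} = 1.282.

n₁ = 122

With allocation ratio k = n₂/n₁ = 2, Var(x̄₁−x̄₂) = σ²(1/n₁ + 1/(k·n₁)) = σ²·(k+1)/(k·n₁).
So n₁ = (1 + 1/k)·((z_{α/2} + z_β)/d)² = 1.500 × (3.242/0.36)².
n₁ = 1.500 × 81.10 = 121.7.
Round up: n₁ = 122, giving n₂ = 2 × 122 = 244.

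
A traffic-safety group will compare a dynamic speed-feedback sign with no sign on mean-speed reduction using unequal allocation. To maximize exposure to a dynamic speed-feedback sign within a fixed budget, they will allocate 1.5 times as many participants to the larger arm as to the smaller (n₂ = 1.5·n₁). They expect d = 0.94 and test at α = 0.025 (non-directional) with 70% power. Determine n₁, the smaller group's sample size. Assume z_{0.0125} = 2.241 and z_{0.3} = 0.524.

n₁ = 15

With allocation ratio k = n₂/n₁ = 1.5, Var(x̄₁−x̄₂) = σ²(1/n₁ + 1/(k·n₁)) = σ²·(k+1)/(k·n₁).
So n₁ = (1 + 1/k)·((z_{α/2} + z_β)/d)² = 1.667 × (2.765/0.94)².
n₁ = 1.667 × 8.65 = 14.4.
Round up: n₁ = 15, giving n₂ = ⌈1.5 × 15⌉ = ⌈22.5⌉ = 23.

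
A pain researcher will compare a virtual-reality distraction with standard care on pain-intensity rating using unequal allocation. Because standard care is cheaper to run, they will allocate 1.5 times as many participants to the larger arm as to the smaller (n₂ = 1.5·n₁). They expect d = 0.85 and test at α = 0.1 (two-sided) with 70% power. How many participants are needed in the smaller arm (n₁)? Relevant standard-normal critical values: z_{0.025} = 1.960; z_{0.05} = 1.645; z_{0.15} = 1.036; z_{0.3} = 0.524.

n₁ = 11

With allocation ratio k = n₂/n₁ = 1.5, Var(x̄₁−x̄₂) = σ²(1/n₁ + 1/(k·n₁)) = σ²·(k+1)/(k·n₁).
So n₁ = (1 + 1/k)·((z_{α/2} + z_β)/d)² = 1.667 × (2.169/0.85)².
n₁ = 1.667 × 6.51 = 10.9.
Round up: n₁ = 11, giving n₂ = ⌈1.5 × 11⌉ = ⌈16.5⌉ = 17.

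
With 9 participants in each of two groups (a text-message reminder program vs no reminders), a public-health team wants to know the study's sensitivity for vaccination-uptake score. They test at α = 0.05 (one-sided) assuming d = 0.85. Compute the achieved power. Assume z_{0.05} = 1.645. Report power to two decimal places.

power ≈ 0.56

For two equal groups, power = Φ(d·√(n/2) − z_{α}).
d·√(n/2) = 0.85 × √(9/2) = 0.85 × 2.121 = 1.803.
z_β = 1.803 − 1.645 = 0.158.
Power = Φ(0.158) = 0.563.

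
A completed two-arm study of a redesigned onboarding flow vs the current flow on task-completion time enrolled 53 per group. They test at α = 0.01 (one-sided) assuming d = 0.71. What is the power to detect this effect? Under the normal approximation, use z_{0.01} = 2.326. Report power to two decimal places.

power ≈ 0.91

For two equal groups, power = Φ(d·√(n/2) − z_{α}).
d·√(n/2) = 0.71 × √(53/2) = 0.71 × 5.148 = 3.655.
z_β = 3.655 − 2.326 = 1.329.
Power = Φ(1.329) = 0.908.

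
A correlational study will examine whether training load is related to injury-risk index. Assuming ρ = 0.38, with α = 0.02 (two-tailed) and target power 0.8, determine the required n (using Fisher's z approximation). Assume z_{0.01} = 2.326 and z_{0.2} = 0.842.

n = 66

Fisher's z: C = ½·ln((1+r)/(1−r)) = ½·ln(2.2258) = 0.4001.
n = ((z_{α/2} + z_β)/C)² + 3.
(2.326 + 0.842) / 0.4001 = 3.168 / 0.4001 = 7.918.
n = 7.918² + 3 = 62.70 + 3 = 65.7.
Round up.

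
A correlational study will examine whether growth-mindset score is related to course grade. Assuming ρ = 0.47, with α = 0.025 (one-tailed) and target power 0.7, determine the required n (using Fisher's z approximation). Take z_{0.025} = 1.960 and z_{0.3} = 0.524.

n = 27

Fisher's z: C = ½·ln((1+r)/(1−r)) = ½·ln(2.7736) = 0.5101.
n = ((z_{α} + z_β)/C)² + 3.
(1.960 + 0.524) / 0.5101 = 2.484 / 0.5101 = 4.870.
n = 4.870² + 3 = 23.71 + 3 = 26.7.
Round up.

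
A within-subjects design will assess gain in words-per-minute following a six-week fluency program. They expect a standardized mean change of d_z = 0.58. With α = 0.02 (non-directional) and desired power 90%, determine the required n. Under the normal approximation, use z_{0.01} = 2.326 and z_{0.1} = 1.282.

n = 39 pairs

For a paired (one-sample on differences) test: n = ((z_{α/2} + z_β) / d)².
z_{α/2} + z_β = 2.326 + 1.282 = 3.608.
n = (3.608 / 0.58)² = 6.221² = 38.70.
Round up.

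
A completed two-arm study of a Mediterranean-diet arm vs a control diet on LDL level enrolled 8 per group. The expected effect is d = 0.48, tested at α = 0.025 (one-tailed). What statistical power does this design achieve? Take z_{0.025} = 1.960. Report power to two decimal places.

For two equal groups, power = Φ(d·√(n/2) − z_{α}).
d·√(n/2) = 0.48 × √(8/2) = 0.48 × 2.000 = 0.960.
z_β = 0.960 − 1.960 = -1.000.
Power = Φ(-1.000) = 0.159.

power ≈ 0.16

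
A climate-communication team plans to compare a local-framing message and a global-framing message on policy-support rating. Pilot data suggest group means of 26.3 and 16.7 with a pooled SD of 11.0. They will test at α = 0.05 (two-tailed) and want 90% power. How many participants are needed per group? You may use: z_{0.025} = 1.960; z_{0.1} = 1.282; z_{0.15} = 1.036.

n = 28 per group

Cohen's d = |M₁ − M₂| / SD_pooled = |26.3 − 16.7| / 11.0 = 9.6 / 11.0 = 0.873.
For two independent groups with equal n: n = 2·((z_{α/2} + z_β) / d)².
z_{α/2} + z_β = 1.960 + 1.282 = 3.242.
n = 2 × (3.242 / 0.873)² = 2 × 3.714² = 2 × 13.79 = 27.6.
Round up to the next whole participant.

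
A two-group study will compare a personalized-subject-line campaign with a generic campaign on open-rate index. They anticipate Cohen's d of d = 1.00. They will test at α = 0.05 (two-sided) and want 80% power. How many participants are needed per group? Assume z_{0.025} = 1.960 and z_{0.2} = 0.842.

For two independent groups with equal n: n = 2·((z_{α/2} + z_β) / d)².
z_{α/2} + z_β = 1.960 + 0.842 = 2.802.
n = 2 × (2.802 / 1.00)² = 2 × 2.802² = 2 × 7.85 = 15.7.
Round up to the next whole participant.

n = 16 per group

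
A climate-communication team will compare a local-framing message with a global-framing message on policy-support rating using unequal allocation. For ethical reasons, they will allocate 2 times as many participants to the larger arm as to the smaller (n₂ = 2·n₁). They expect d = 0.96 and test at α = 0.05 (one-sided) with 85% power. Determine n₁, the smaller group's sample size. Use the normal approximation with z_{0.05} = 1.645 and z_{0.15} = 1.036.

With allocation ratio k = n₂/n₁ = 2, Var(x̄₁−x̄₂) = σ²(1/n₁ + 1/(k·n₁)) = σ²·(k+1)/(k·n₁).
So n₁ = (1 + 1/k)·((z_{α} + z_β)/d)² = 1.500 × (2.681/0.96)².
n₁ = 1.500 × 7.80 = 11.7.
Round up: n₁ = 12, giving n₂ = 2 × 12 = 24.

n₁ = 12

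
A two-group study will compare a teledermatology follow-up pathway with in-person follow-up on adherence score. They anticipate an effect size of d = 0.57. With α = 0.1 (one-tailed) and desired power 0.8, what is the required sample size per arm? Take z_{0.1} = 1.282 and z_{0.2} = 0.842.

For two independent groups with equal n: n = 2·((z_{α} + z_β) / d)².
z_{α} + z_β = 1.282 + 0.842 = 2.124.
n = 2 × (2.124 / 0.57)² = 2 × 3.726² = 2 × 13.89 = 27.8.
Round up to the next whole participant.

n = 28 per group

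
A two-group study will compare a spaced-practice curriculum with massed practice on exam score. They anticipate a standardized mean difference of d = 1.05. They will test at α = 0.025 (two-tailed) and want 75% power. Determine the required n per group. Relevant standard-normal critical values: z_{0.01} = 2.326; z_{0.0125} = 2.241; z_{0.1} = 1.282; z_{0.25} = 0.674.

n = 16 per group

For two independent groups with equal n: n = 2·((z_{α/2} + z_β) / d)².
z_{α/2} + z_β = 2.241 + 0.674 = 2.915.
n = 2 × (2.915 / 1.05)² = 2 × 2.776² = 2 × 7.71 = 15.4.
Round up to the next whole participant.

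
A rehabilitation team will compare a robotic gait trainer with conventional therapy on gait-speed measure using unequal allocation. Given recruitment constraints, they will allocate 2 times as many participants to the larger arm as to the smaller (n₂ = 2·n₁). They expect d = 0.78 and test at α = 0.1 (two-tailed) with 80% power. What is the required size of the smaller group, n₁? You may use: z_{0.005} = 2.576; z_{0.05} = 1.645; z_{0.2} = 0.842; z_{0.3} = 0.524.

n₁ = 16

With allocation ratio k = n₂/n₁ = 2, Var(x̄₁−x̄₂) = σ²(1/n₁ + 1/(k·n₁)) = σ²·(k+1)/(k·n₁).
So n₁ = (1 + 1/k)·((z_{α/2} + z_β)/d)² = 1.500 × (2.487/0.78)².
n₁ = 1.500 × 10.17 = 15.2.
Round up: n₁ = 16, giving n₂ = 2 × 16 = 32.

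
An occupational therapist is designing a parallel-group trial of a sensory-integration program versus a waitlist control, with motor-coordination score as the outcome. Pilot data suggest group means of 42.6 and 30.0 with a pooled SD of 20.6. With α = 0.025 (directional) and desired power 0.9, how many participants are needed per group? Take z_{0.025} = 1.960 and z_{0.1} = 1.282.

n = 57 per group

Cohen's d = |M₁ − M₂| / SD_pooled = |42.6 − 30.0| / 20.6 = 12.6 / 20.6 = 0.612.
For two independent groups with equal n: n = 2·((z_{α} + z_β) / d)².
z_{α} + z_β = 1.960 + 1.282 = 3.242.
n = 2 × (3.242 / 0.612)² = 2 × 5.297² = 2 × 28.06 = 56.1.
Round up to the next whole participant.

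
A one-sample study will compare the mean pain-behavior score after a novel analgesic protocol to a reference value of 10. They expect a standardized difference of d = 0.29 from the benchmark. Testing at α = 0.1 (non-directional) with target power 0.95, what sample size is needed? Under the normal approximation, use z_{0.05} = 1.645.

For a one-sample test: n = ((z_{α/2} + z_β) / d)².
z_{α/2} + z_β = 1.645 + 1.645 = 3.290.
n = (3.290 / 0.29)² = 11.345² = 128.71.
Round up.

n = 129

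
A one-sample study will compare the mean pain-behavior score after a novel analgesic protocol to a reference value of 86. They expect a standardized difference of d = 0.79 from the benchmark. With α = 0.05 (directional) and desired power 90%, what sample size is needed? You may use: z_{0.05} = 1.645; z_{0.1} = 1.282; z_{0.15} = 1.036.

n = 14

For a one-sample test: n = ((z_{α} + z_β) / d)².
z_{α} + z_β = 1.645 + 1.282 = 2.927.
n = (2.927 / 0.79)² = 3.705² = 13.73.
Round up.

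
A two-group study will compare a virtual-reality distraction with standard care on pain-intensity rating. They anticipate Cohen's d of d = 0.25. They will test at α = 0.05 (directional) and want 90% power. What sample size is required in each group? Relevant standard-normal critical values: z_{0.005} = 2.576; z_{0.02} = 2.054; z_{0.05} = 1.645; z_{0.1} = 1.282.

n = 275 per group

For two independent groups with equal n: n = 2·((z_{α} + z_β) / d)².
z_{α} + z_β = 1.645 + 1.282 = 2.927.
n = 2 × (2.927 / 0.25)² = 2 × 11.708² = 2 × 137.08 = 274.2.
Round up to the next whole participant.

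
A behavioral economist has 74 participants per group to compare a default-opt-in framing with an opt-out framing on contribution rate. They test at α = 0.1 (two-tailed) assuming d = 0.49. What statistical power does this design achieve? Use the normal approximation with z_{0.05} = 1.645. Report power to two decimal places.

power ≈ 0.91

For two equal groups, power = Φ(d·√(n/2) − z_{α/2}).
d·√(n/2) = 0.49 × √(74/2) = 0.49 × 6.083 = 2.981.
z_β = 2.981 − 1.645 = 1.336.
Power = Φ(1.336) = 0.909.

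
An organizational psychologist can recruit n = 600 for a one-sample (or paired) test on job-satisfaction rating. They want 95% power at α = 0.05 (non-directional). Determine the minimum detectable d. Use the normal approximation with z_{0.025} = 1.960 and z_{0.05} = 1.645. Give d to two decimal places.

For a single sample (or paired design) of n = 600: d_min = (z_{α/2} + z_β)/√n.
z-sum = 1.960 + 1.645 = 3.605.
d_min = 3.605 / √600 = 3.605 / 24.495 = 0.147.

d_min ≈ 0.15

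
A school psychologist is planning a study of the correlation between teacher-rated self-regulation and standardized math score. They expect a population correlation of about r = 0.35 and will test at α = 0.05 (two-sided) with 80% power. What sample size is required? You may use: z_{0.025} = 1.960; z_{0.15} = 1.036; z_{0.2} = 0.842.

Fisher's z: C = ½·ln((1+r)/(1−r)) = ½·ln(2.0769) = 0.3654.
n = ((z_{α/2} + z_β)/C)² + 3.
(1.960 + 0.842) / 0.3654 = 2.802 / 0.3654 = 7.668.
n = 7.668² + 3 = 58.80 + 3 = 61.8.
Round up.

n = 62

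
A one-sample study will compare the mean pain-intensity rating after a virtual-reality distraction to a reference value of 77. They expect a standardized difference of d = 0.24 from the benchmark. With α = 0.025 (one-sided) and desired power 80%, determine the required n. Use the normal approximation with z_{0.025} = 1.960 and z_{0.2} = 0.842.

n = 137

For a one-sample test: n = ((z_{α} + z_β) / d)².
z_{α} + z_β = 1.960 + 0.842 = 2.802.
n = (2.802 / 0.24)² = 11.675² = 136.31.
Round up.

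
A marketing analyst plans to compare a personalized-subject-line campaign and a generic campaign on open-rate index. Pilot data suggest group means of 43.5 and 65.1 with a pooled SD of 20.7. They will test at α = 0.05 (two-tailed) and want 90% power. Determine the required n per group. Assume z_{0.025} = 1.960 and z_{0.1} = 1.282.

n = 20 per group

Cohen's d = |M₁ − M₂| / SD_pooled = |43.5 − 65.1| / 20.7 = 21.6 / 20.7 = 1.043.
For two independent groups with equal n: n = 2·((z_{α/2} + z_β) / d)².
z_{α/2} + z_β = 1.960 + 1.282 = 3.242.
n = 2 × (3.242 / 1.043)² = 2 × 3.108² = 2 × 9.66 = 19.3.
Round up to the next whole participant.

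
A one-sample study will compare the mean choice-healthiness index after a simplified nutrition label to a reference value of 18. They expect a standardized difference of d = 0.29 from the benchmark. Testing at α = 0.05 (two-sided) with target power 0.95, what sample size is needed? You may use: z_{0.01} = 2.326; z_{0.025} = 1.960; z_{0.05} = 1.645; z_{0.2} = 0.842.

n = 155

For a one-sample test: n = ((z_{α/2} + z_β) / d)².
z_{α/2} + z_β = 1.960 + 1.645 = 3.605.
n = (3.605 / 0.29)² = 12.431² = 154.53.
Round up.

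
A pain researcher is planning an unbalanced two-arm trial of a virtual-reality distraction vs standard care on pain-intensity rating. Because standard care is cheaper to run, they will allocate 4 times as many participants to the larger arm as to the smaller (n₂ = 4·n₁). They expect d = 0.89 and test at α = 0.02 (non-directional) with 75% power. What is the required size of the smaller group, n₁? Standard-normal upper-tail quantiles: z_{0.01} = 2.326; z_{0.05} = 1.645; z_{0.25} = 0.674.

n₁ = 15

With allocation ratio k = n₂/n₁ = 4, Var(x̄₁−x̄₂) = σ²(1/n₁ + 1/(k·n₁)) = σ²·(k+1)/(k·n₁).
So n₁ = (1 + 1/k)·((z_{α/2} + z_β)/d)² = 1.250 × (3.000/0.89)².
n₁ = 1.250 × 11.36 = 14.2.
Round up: n₁ = 15, giving n₂ = 4 × 15 = 60.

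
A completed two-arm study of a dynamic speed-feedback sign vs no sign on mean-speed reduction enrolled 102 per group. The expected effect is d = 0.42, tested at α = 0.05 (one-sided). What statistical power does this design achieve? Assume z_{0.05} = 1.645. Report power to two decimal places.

power ≈ 0.91

For two equal groups, power = Φ(d·√(n/2) − z_{α}).
d·√(n/2) = 0.42 × √(102/2) = 0.42 × 7.141 = 2.999.
z_β = 2.999 − 1.645 = 1.354.
Power = Φ(1.354) = 0.912.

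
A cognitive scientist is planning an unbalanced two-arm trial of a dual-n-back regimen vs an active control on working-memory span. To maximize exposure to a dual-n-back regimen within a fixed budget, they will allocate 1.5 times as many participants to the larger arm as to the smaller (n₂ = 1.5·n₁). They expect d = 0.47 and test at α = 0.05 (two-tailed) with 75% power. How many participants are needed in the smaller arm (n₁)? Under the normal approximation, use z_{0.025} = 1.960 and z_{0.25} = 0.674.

With allocation ratio k = n₂/n₁ = 1.5, Var(x̄₁−x̄₂) = σ²(1/n₁ + 1/(k·n₁)) = σ²·(k+1)/(k·n₁).
So n₁ = (1 + 1/k)·((z_{α/2} + z_β)/d)² = 1.667 × (2.634/0.47)².
n₁ = 1.667 × 31.41 = 52.3.
Round up: n₁ = 53, giving n₂ = ⌈1.5 × 53⌉ = ⌈79.5⌉ = 80.

n₁ = 53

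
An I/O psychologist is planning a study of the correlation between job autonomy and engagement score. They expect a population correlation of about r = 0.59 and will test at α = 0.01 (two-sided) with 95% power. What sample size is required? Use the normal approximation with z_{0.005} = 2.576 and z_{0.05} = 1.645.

Fisher's z: C = ½·ln((1+r)/(1−r)) = ½·ln(3.8780) = 0.6777.
n = ((z_{α/2} + z_β)/C)² + 3.
(2.576 + 1.645) / 0.6777 = 4.221 / 0.6777 = 6.228.
n = 6.228² + 3 = 38.79 + 3 = 41.8.
Round up.

n = 42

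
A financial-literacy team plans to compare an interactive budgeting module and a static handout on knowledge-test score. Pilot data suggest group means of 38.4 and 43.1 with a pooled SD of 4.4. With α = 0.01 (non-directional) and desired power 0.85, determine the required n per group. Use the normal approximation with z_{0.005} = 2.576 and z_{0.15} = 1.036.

n = 23 per group

Cohen's d = |M₁ − M₂| / SD_pooled = |38.4 − 43.1| / 4.4 = 4.7 / 4.4 = 1.068.
For two independent groups with equal n: n = 2·((z_{α/2} + z_β) / d)².
z_{α/2} + z_β = 2.576 + 1.036 = 3.612.
n = 2 × (3.612 / 1.068)² = 2 × 3.382² = 2 × 11.44 = 22.9.
Round up to the next whole participant.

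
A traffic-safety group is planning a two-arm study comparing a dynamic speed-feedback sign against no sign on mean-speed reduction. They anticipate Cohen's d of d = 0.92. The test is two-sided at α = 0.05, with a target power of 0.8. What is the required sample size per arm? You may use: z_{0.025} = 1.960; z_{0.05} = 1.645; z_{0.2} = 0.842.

For two independent groups with equal n: n = 2·((z_{α/2} + z_β) / d)².
z_{α/2} + z_β = 1.960 + 0.842 = 2.802.
n = 2 × (2.802 / 0.92)² = 2 × 3.046² = 2 × 9.28 = 18.6.
Round up to the next whole participant.

n = 19 per group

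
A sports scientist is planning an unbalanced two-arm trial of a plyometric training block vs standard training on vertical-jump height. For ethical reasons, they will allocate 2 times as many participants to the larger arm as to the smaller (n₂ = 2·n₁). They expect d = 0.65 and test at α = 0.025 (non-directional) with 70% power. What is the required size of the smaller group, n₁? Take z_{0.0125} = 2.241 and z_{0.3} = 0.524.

With allocation ratio k = n₂/n₁ = 2, Var(x̄₁−x̄₂) = σ²(1/n₁ + 1/(k·n₁)) = σ²·(k+1)/(k·n₁).
So n₁ = (1 + 1/k)·((z_{α/2} + z_β)/d)² = 1.500 × (2.765/0.65)².
n₁ = 1.500 × 18.10 = 27.1.
Round up: n₁ = 28, giving n₂ = 2 × 28 = 56.

n₁ = 28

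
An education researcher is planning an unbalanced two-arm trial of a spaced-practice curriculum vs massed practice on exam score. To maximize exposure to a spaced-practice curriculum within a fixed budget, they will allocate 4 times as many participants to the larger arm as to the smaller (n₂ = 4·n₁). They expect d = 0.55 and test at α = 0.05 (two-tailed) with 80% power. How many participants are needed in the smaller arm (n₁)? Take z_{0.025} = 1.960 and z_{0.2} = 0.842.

With allocation ratio k = n₂/n₁ = 4, Var(x̄₁−x̄₂) = σ²(1/n₁ + 1/(k·n₁)) = σ²·(k+1)/(k·n₁).
So n₁ = (1 + 1/k)·((z_{α/2} + z_β)/d)² = 1.250 × (2.802/0.55)².
n₁ = 1.250 × 25.95 = 32.4.
Round up: n₁ = 33, giving n₂ = 4 × 33 = 132.

n₁ = 33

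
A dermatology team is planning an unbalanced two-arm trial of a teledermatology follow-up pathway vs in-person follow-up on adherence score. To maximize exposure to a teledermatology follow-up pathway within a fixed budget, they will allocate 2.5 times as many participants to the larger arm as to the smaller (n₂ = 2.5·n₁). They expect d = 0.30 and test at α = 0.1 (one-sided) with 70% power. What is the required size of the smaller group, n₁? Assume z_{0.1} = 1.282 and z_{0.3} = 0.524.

n₁ = 51

With allocation ratio k = n₂/n₁ = 2.5, Var(x̄₁−x̄₂) = σ²(1/n₁ + 1/(k·n₁)) = σ²·(k+1)/(k·n₁).
So n₁ = (1 + 1/k)·((z_{α} + z_β)/d)² = 1.400 × (1.806/0.30)².
n₁ = 1.400 × 36.24 = 50.7.
Round up: n₁ = 51, giving n₂ = ⌈2.5 × 51⌉ = ⌈127.5⌉ = 128.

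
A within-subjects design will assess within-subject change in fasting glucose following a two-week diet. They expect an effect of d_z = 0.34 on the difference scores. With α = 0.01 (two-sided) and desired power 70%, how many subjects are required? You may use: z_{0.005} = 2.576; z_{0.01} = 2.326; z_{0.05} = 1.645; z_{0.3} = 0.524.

For a paired (one-sample on differences) test: n = ((z_{α/2} + z_β) / d)².
z_{α/2} + z_β = 2.576 + 0.524 = 3.100.
n = (3.100 / 0.34)² = 9.118² = 83.13.
Round up.

n = 84 pairs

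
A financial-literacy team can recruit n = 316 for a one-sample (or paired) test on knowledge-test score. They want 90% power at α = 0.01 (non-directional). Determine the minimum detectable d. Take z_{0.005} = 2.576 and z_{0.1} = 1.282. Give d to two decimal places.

d_min ≈ 0.22

For a single sample (or paired design) of n = 316: d_min = (z_{α/2} + z_β)/√n.
z-sum = 2.576 + 1.282 = 3.858.
d_min = 3.858 / √316 = 3.858 / 17.776 = 0.217.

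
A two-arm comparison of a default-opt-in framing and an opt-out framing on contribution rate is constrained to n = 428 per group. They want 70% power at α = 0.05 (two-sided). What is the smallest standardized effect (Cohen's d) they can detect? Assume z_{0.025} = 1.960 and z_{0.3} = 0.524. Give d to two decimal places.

d_min ≈ 0.17

For two independent groups of n = 428 each: d_min = (z_{α/2} + z_β)·√(2/n).
z-sum = 1.960 + 0.524 = 2.484.
d_min = 2.484 × √(2/428) = 2.484 × 0.0684 = 0.170.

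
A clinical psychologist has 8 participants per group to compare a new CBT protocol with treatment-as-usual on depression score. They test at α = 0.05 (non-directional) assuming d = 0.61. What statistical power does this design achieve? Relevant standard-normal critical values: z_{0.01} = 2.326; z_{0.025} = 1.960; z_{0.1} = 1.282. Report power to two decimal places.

For two equal groups, power = Φ(d·√(n/2) − z_{α/2}).
d·√(n/2) = 0.61 × √(8/2) = 0.61 × 2.000 = 1.220.
z_β = 1.220 − 1.960 = -0.740.
Power = Φ(-0.740) = 0.230.

power ≈ 0.23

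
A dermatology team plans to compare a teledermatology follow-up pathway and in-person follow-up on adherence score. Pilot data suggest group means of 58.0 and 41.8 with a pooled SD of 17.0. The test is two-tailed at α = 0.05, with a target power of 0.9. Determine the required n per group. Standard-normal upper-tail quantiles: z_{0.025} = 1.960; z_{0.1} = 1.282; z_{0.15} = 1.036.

n = 24 per group

Cohen's d = |M₁ − M₂| / SD_pooled = |58.0 − 41.8| / 17.0 = 16.2 / 17.0 = 0.953.
For two independent groups with equal n: n = 2·((z_{α/2} + z_β) / d)².
z_{α/2} + z_β = 1.960 + 1.282 = 3.242.
n = 2 × (3.242 / 0.953)² = 2 × 3.402² = 2 × 11.57 = 23.1.
Round up to the next whole participant.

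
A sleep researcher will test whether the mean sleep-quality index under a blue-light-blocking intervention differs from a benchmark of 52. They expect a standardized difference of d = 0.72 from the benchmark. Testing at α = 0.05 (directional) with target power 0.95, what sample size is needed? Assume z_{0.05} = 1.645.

n = 21

For a one-sample test: n = ((z_{α} + z_β) / d)².
z_{α} + z_β = 1.645 + 1.645 = 3.290.
n = (3.290 / 0.72)² = 4.569² = 20.88.
Round up.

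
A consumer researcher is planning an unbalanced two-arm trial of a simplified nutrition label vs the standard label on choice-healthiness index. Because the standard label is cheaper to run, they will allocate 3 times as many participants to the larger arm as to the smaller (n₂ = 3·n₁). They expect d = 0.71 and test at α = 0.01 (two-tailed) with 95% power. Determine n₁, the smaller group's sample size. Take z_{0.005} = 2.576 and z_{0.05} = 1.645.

With allocation ratio k = n₂/n₁ = 3, Var(x̄₁−x̄₂) = σ²(1/n₁ + 1/(k·n₁)) = σ²·(k+1)/(k·n₁).
So n₁ = (1 + 1/k)·((z_{α/2} + z_β)/d)² = 1.333 × (4.221/0.71)².
n₁ = 1.333 × 35.34 = 47.1.
Round up: n₁ = 48, giving n₂ = 3 × 48 = 144.

n₁ = 48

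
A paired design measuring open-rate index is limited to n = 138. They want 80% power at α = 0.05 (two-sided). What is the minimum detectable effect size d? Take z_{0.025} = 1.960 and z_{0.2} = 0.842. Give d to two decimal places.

For a single sample (or paired design) of n = 138: d_min = (z_{α/2} + z_β)/√n.
z-sum = 1.960 + 0.842 = 2.802.
d_min = 2.802 / √138 = 2.802 / 11.747 = 0.239.

d_min ≈ 0.24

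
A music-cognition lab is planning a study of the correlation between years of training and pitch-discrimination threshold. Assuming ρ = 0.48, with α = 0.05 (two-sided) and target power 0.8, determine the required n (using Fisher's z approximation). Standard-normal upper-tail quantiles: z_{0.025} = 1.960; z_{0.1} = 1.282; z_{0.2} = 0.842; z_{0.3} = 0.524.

Fisher's z: C = ½·ln((1+r)/(1−r)) = ½·ln(2.8462) = 0.5230.
n = ((z_{α/2} + z_β)/C)² + 3.
(1.960 + 0.842) / 0.5230 = 2.802 / 0.5230 = 5.358.
n = 5.358² + 3 = 28.70 + 3 = 31.7.
Round up.

n = 32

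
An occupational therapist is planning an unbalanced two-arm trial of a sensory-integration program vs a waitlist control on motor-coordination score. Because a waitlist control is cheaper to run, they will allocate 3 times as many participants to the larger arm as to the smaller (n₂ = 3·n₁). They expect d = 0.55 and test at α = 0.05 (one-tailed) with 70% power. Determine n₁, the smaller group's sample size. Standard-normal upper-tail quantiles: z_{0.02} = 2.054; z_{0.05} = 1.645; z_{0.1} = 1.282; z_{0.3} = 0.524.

With allocation ratio k = n₂/n₁ = 3, Var(x̄₁−x̄₂) = σ²(1/n₁ + 1/(k·n₁)) = σ²·(k+1)/(k·n₁).
So n₁ = (1 + 1/k)·((z_{α} + z_β)/d)² = 1.333 × (2.169/0.55)².
n₁ = 1.333 × 15.55 = 20.7.
Round up: n₁ = 21, giving n₂ = 3 × 21 = 63.

n₁ = 21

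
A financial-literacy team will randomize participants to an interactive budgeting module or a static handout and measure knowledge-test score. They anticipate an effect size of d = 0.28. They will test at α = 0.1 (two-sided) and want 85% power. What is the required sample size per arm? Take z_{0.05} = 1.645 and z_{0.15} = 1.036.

For two independent groups with equal n: n = 2·((z_{α/2} + z_β) / d)².
z_{α/2} + z_β = 1.645 + 1.036 = 2.681.
n = 2 × (2.681 / 0.28)² = 2 × 9.575² = 2 × 91.68 = 183.4.
Round up to the next whole participant.

n = 184 per group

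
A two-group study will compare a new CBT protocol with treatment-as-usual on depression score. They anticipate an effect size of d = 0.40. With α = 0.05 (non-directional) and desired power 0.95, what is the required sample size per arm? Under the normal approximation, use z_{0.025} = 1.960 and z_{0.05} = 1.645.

n = 163 per group

For two independent groups with equal n: n = 2·((z_{α/2} + z_β) / d)².
z_{α/2} + z_β = 1.960 + 1.645 = 3.605.
n = 2 × (3.605 / 0.40)² = 2 × 9.012² = 2 × 81.23 = 162.5.
Round up to the next whole participant.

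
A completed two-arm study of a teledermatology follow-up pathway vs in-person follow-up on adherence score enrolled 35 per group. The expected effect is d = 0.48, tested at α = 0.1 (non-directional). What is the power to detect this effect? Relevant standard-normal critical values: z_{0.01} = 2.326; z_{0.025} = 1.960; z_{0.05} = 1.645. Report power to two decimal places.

power ≈ 0.64

For two equal groups, power = Φ(d·√(n/2) − z_{α/2}).
d·√(n/2) = 0.48 × √(35/2) = 0.48 × 4.183 = 2.008.
z_β = 2.008 − 1.645 = 0.363.
Power = Φ(0.363) = 0.642.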